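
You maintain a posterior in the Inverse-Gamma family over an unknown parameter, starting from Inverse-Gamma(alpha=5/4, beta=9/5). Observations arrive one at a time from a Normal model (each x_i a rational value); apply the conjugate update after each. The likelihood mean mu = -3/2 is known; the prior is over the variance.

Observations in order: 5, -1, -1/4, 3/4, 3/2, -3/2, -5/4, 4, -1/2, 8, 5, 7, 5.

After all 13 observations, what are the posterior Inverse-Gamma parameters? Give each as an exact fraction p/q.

obs 1: x=5 → posterior Inverse-Gamma(7/4, 917/40)
obs 2: x=-1 → posterior Inverse-Gamma(9/4, 461/20)
obs 3: x=-1/4 → posterior Inverse-Gamma(11/4, 3813/160)
obs 4: x=3/4 → posterior Inverse-Gamma(13/4, 2109/80)
obs 5: x=3/2 → posterior Inverse-Gamma(15/4, 2469/80)
obs 6: x=-3/2 → posterior Inverse-Gamma(17/4, 2469/80)
obs 7: x=-5/4 → posterior Inverse-Gamma(19/4, 4943/160)
obs 8: x=4 → posterior Inverse-Gamma(21/4, 7363/160)
obs 9: x=-1/2 → posterior Inverse-Gamma(23/4, 7443/160)
obs 10: x=8 → posterior Inverse-Gamma(25/4, 14663/160)
obs 11: x=5 → posterior Inverse-Gamma(27/4, 18043/160)
obs 12: x=7 → posterior Inverse-Gamma(29/4, 23823/160)
obs 13: x=5 → posterior Inverse-Gamma(31/4, 27203/160)

alpha=31/4, beta=27203/160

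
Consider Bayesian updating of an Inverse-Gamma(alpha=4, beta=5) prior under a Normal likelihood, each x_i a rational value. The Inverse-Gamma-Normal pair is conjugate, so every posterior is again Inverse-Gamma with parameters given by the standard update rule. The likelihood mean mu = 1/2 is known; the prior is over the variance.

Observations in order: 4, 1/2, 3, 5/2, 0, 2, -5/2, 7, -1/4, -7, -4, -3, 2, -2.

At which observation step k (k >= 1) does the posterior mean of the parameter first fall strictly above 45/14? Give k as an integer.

k = 4

obs 1: x=4 → posterior Inverse-Gamma(9/2, 89/8)
obs 2: x=1/2 → posterior Inverse-Gamma(5, 89/8)
obs 3: x=3 → posterior Inverse-Gamma(11/2, 57/4)
obs 4: x=5/2 → posterior Inverse-Gamma(6, 65/4)
obs 5: x=0 → posterior Inverse-Gamma(13/2, 131/8)
obs 6: x=2 → posterior Inverse-Gamma(7, 35/2)
obs 7: x=-5/2 → posterior Inverse-Gamma(15/2, 22)
obs 8: x=7 → posterior Inverse-Gamma(8, 345/8)
obs 9: x=-1/4 → posterior Inverse-Gamma(17/2, 1389/32)
obs 10: x=-7 → posterior Inverse-Gamma(9, 2289/32)
obs 11: x=-4 → posterior Inverse-Gamma(19/2, 2613/32)
obs 12: x=-3 → posterior Inverse-Gamma(10, 2809/32)
obs 13: x=2 → posterior Inverse-Gamma(21/2, 2845/32)
obs 14: x=-2 → posterior Inverse-Gamma(11, 2945/32)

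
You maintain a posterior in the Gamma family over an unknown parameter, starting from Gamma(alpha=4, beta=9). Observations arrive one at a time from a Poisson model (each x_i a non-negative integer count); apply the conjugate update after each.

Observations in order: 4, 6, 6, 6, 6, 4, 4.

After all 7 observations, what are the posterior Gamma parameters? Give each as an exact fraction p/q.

obs 1: x=4 → posterior Gamma(8, 10)
obs 2: x=6 → posterior Gamma(14, 11)
obs 3: x=6 → posterior Gamma(20, 12)
obs 4: x=6 → posterior Gamma(26, 13)
obs 5: x=6 → posterior Gamma(32, 14)
obs 6: x=4 → posterior Gamma(36, 15)
obs 7: x=4 → posterior Gamma(40, 16)

alpha=40, beta=16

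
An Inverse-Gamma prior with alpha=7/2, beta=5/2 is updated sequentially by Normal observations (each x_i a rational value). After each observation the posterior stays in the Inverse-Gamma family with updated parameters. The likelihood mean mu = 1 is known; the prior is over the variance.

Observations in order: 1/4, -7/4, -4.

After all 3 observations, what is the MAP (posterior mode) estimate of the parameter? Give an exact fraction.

obs 1: x=1/4 → posterior Inverse-Gamma(4, 89/32)
obs 2: x=-7/4 → posterior Inverse-Gamma(9/2, 105/16)
obs 3: x=-4 → posterior Inverse-Gamma(5, 305/16)

305/96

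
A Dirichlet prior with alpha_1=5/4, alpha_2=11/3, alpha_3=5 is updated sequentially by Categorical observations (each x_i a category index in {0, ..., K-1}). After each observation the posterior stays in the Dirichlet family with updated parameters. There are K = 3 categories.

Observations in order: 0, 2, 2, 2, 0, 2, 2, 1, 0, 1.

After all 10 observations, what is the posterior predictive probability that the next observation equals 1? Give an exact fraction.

obs 1: x=0 → posterior Dirichlet(9/4, 11/3, 5)
obs 2: x=2 → posterior Dirichlet(9/4, 11/3, 6)
obs 3: x=2 → posterior Dirichlet(9/4, 11/3, 7)
obs 4: x=2 → posterior Dirichlet(9/4, 11/3, 8)
obs 5: x=0 → posterior Dirichlet(13/4, 11/3, 8)
obs 6: x=2 → posterior Dirichlet(13/4, 11/3, 9)
obs 7: x=2 → posterior Dirichlet(13/4, 11/3, 10)
obs 8: x=1 → posterior Dirichlet(13/4, 14/3, 10)
obs 9: x=0 → posterior Dirichlet(17/4, 14/3, 10)
obs 10: x=1 → posterior Dirichlet(17/4, 17/3, 10)

68/239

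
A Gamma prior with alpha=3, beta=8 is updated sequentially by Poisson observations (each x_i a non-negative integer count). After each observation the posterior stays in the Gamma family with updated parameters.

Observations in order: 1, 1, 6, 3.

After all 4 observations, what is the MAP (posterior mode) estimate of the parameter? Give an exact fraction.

obs 1: x=1 → posterior Gamma(4, 9)
obs 2: x=1 → posterior Gamma(5, 10)
obs 3: x=6 → posterior Gamma(11, 11)
obs 4: x=3 → posterior Gamma(14, 12)

13/12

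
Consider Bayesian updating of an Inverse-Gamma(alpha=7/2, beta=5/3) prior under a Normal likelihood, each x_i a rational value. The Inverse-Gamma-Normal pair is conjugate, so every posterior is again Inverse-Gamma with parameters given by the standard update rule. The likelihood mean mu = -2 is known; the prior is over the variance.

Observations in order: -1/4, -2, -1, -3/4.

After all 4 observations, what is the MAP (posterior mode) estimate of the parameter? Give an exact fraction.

215/312

obs 1: x=-1/4 → posterior Inverse-Gamma(4, 307/96)
obs 2: x=-2 → posterior Inverse-Gamma(9/2, 307/96)
obs 3: x=-1 → posterior Inverse-Gamma(5, 355/96)
obs 4: x=-3/4 → posterior Inverse-Gamma(11/2, 215/48)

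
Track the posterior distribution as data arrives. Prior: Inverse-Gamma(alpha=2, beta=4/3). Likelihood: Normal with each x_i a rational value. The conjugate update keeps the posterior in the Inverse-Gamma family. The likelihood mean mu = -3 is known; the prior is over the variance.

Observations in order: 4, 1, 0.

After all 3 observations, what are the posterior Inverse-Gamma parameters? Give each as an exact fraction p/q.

obs 1: x=4 → posterior Inverse-Gamma(5/2, 155/6)
obs 2: x=1 → posterior Inverse-Gamma(3, 203/6)
obs 3: x=0 → posterior Inverse-Gamma(7/2, 115/3)

alpha=7/2, beta=115/3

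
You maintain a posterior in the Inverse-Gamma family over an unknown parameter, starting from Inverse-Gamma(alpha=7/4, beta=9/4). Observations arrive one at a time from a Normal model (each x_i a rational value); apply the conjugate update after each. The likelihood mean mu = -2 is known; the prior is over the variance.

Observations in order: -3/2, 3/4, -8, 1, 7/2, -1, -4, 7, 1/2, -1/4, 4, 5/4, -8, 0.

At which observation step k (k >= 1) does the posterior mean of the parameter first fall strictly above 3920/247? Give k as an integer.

k = 8

obs 1: x=-3/2 → posterior Inverse-Gamma(9/4, 19/8)
obs 2: x=3/4 → posterior Inverse-Gamma(11/4, 197/32)
obs 3: x=-8 → posterior Inverse-Gamma(13/4, 773/32)
obs 4: x=1 → posterior Inverse-Gamma(15/4, 917/32)
obs 5: x=7/2 → posterior Inverse-Gamma(17/4, 1401/32)
obs 6: x=-1 → posterior Inverse-Gamma(19/4, 1417/32)
obs 7: x=-4 → posterior Inverse-Gamma(21/4, 1481/32)
obs 8: x=7 → posterior Inverse-Gamma(23/4, 2777/32)
obs 9: x=1/2 → posterior Inverse-Gamma(25/4, 2877/32)
obs 10: x=-1/4 → posterior Inverse-Gamma(27/4, 1463/16)
obs 11: x=4 → posterior Inverse-Gamma(29/4, 1751/16)
obs 12: x=5/4 → posterior Inverse-Gamma(31/4, 3671/32)
obs 13: x=-8 → posterior Inverse-Gamma(33/4, 4247/32)
obs 14: x=0 → posterior Inverse-Gamma(35/4, 4311/32)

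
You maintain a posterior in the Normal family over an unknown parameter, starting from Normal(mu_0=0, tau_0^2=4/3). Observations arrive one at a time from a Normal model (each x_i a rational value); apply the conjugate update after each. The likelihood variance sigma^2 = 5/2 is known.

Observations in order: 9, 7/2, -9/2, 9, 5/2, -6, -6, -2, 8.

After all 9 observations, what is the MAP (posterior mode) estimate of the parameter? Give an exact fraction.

obs 1: x=9 → posterior Normal(72/23, 20/23)
obs 2: x=7/2 → posterior Normal(100/31, 20/31)
obs 3: x=-9/2 → posterior Normal(64/39, 20/39)
obs 4: x=9 → posterior Normal(136/47, 20/47)
obs 5: x=5/2 → posterior Normal(156/55, 4/11)
obs 6: x=-6 → posterior Normal(12/7, 20/63)
obs 7: x=-6 → posterior Normal(60/71, 20/71)
obs 8: x=-2 → posterior Normal(44/79, 20/79)
obs 9: x=8 → posterior Normal(36/29, 20/87)

36/29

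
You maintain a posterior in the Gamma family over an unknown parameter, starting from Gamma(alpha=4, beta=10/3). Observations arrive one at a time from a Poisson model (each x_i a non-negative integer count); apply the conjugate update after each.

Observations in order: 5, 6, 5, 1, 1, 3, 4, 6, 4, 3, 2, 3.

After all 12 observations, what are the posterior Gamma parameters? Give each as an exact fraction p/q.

obs 1: x=5 → posterior Gamma(9, 13/3)
obs 2: x=6 → posterior Gamma(15, 16/3)
obs 3: x=5 → posterior Gamma(20, 19/3)
obs 4: x=1 → posterior Gamma(21, 22/3)
obs 5: x=1 → posterior Gamma(22, 25/3)
obs 6: x=3 → posterior Gamma(25, 28/3)
obs 7: x=4 → posterior Gamma(29, 31/3)
obs 8: x=6 → posterior Gamma(35, 34/3)
obs 9: x=4 → posterior Gamma(39, 37/3)
obs 10: x=3 → posterior Gamma(42, 40/3)
obs 11: x=2 → posterior Gamma(44, 43/3)
obs 12: x=3 → posterior Gamma(47, 46/3)

alpha=47, beta=46/3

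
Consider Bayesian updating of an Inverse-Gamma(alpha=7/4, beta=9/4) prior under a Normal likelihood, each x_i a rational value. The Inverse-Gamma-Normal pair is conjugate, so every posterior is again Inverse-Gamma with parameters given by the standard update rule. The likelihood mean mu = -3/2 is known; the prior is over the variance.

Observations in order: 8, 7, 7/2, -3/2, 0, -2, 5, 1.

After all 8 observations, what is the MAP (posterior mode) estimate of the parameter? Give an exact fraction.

obs 1: x=8 → posterior Inverse-Gamma(9/4, 379/8)
obs 2: x=7 → posterior Inverse-Gamma(11/4, 167/2)
obs 3: x=7/2 → posterior Inverse-Gamma(13/4, 96)
obs 4: x=-3/2 → posterior Inverse-Gamma(15/4, 96)
obs 5: x=0 → posterior Inverse-Gamma(17/4, 777/8)
obs 6: x=-2 → posterior Inverse-Gamma(19/4, 389/4)
obs 7: x=5 → posterior Inverse-Gamma(21/4, 947/8)
obs 8: x=1 → posterior Inverse-Gamma(23/4, 243/2)

18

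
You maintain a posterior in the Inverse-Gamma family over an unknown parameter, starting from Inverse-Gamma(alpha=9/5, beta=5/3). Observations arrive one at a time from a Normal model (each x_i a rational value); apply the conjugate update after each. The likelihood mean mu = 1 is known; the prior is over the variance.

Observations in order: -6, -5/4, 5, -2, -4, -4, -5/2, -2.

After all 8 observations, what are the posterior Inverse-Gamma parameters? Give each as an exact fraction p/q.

alpha=29/5, beta=7375/96

obs 1: x=-6 → posterior Inverse-Gamma(23/10, 157/6)
obs 2: x=-5/4 → posterior Inverse-Gamma(14/5, 2755/96)
obs 3: x=5 → posterior Inverse-Gamma(33/10, 3523/96)
obs 4: x=-2 → posterior Inverse-Gamma(19/5, 3955/96)
obs 5: x=-4 → posterior Inverse-Gamma(43/10, 5155/96)
obs 6: x=-4 → posterior Inverse-Gamma(24/5, 6355/96)
obs 7: x=-5/2 → posterior Inverse-Gamma(53/10, 6943/96)
obs 8: x=-2 → posterior Inverse-Gamma(29/5, 7375/96)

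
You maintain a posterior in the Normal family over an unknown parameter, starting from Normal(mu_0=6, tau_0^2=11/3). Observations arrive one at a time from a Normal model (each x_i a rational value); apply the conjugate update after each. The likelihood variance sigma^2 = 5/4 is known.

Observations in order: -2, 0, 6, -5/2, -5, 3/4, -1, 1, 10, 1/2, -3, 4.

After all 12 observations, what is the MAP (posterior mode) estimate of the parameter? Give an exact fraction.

obs 1: x=-2 → posterior Normal(2/59, 55/59)
obs 2: x=0 → posterior Normal(2/103, 55/103)
obs 3: x=6 → posterior Normal(38/21, 55/147)
obs 4: x=-5/2 → posterior Normal(156/191, 55/191)
obs 5: x=-5 → posterior Normal(-64/235, 11/47)
obs 6: x=3/4 → posterior Normal(-1/9, 55/279)
obs 7: x=-1 → posterior Normal(-75/323, 55/323)
obs 8: x=1 → posterior Normal(-31/367, 55/367)
obs 9: x=10 → posterior Normal(409/411, 55/411)
obs 10: x=1/2 → posterior Normal(431/455, 11/91)
obs 11: x=-3 → posterior Normal(299/499, 55/499)
obs 12: x=4 → posterior Normal(475/543, 55/543)

475/543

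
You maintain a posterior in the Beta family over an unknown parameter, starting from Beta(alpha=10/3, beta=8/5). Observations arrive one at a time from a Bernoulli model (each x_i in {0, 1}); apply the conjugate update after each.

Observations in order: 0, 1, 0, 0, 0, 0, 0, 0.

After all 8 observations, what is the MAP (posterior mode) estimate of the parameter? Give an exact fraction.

25/82

obs 1: x=0 → posterior Beta(10/3, 13/5)
obs 2: x=1 → posterior Beta(13/3, 13/5)
obs 3: x=0 → posterior Beta(13/3, 18/5)
obs 4: x=0 → posterior Beta(13/3, 23/5)
obs 5: x=0 → posterior Beta(13/3, 28/5)
obs 6: x=0 → posterior Beta(13/3, 33/5)
obs 7: x=0 → posterior Beta(13/3, 38/5)
obs 8: x=0 → posterior Beta(13/3, 43/5)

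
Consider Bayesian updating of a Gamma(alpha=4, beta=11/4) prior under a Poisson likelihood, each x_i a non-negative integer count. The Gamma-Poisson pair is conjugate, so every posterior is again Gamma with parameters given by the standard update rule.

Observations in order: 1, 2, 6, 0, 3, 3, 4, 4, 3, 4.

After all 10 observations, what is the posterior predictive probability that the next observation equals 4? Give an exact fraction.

obs 1: x=1 → posterior Gamma(5, 15/4)
obs 2: x=2 → posterior Gamma(7, 19/4)
obs 3: x=6 → posterior Gamma(13, 23/4)
obs 4: x=0 → posterior Gamma(13, 27/4)
obs 5: x=3 → posterior Gamma(16, 31/4)
obs 6: x=3 → posterior Gamma(19, 35/4)
obs 7: x=4 → posterior Gamma(23, 39/4)
obs 8: x=4 → posterior Gamma(27, 43/4)
obs 9: x=3 → posterior Gamma(30, 47/4)
obs 10: x=4 → posterior Gamma(34, 51/4)

38591876189379087680241956113311645745154187962277887367703298304/272152417490531762371863857360104292215037276037037372589111328125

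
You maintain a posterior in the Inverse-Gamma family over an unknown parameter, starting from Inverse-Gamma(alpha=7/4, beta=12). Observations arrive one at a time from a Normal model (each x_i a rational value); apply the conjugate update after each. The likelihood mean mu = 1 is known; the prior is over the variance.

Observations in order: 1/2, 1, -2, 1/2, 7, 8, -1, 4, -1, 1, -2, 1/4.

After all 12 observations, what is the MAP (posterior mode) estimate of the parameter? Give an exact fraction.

obs 1: x=1/2 → posterior Inverse-Gamma(9/4, 97/8)
obs 2: x=1 → posterior Inverse-Gamma(11/4, 97/8)
obs 3: x=-2 → posterior Inverse-Gamma(13/4, 133/8)
obs 4: x=1/2 → posterior Inverse-Gamma(15/4, 67/4)
obs 5: x=7 → posterior Inverse-Gamma(17/4, 139/4)
obs 6: x=8 → posterior Inverse-Gamma(19/4, 237/4)
obs 7: x=-1 → posterior Inverse-Gamma(21/4, 245/4)
obs 8: x=4 → posterior Inverse-Gamma(23/4, 263/4)
obs 9: x=-1 → posterior Inverse-Gamma(25/4, 271/4)
obs 10: x=1 → posterior Inverse-Gamma(27/4, 271/4)
obs 11: x=-2 → posterior Inverse-Gamma(29/4, 289/4)
obs 12: x=1/4 → posterior Inverse-Gamma(31/4, 2321/32)

2321/280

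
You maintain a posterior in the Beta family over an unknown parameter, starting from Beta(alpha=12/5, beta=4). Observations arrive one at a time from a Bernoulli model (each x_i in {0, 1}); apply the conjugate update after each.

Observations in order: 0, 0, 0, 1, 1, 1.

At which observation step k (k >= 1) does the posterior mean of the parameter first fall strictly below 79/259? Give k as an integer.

obs 1: x=0 → posterior Beta(12/5, 5)
obs 2: x=0 → posterior Beta(12/5, 6)
obs 3: x=0 → posterior Beta(12/5, 7)
obs 4: x=1 → posterior Beta(17/5, 7)
obs 5: x=1 → posterior Beta(22/5, 7)
obs 6: x=1 → posterior Beta(27/5, 7)

k = 2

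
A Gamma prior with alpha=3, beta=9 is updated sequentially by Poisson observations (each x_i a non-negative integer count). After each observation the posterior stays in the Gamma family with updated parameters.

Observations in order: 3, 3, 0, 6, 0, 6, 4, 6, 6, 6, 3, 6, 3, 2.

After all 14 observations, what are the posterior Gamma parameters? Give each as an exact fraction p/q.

obs 1: x=3 → posterior Gamma(6, 10)
obs 2: x=3 → posterior Gamma(9, 11)
obs 3: x=0 → posterior Gamma(9, 12)
obs 4: x=6 → posterior Gamma(15, 13)
obs 5: x=0 → posterior Gamma(15, 14)
obs 6: x=6 → posterior Gamma(21, 15)
obs 7: x=4 → posterior Gamma(25, 16)
obs 8: x=6 → posterior Gamma(31, 17)
obs 9: x=6 → posterior Gamma(37, 18)
obs 10: x=6 → posterior Gamma(43, 19)
obs 11: x=3 → posterior Gamma(46, 20)
obs 12: x=6 → posterior Gamma(52, 21)
obs 13: x=3 → posterior Gamma(55, 22)
obs 14: x=2 → posterior Gamma(57, 23)

alpha=57, beta=23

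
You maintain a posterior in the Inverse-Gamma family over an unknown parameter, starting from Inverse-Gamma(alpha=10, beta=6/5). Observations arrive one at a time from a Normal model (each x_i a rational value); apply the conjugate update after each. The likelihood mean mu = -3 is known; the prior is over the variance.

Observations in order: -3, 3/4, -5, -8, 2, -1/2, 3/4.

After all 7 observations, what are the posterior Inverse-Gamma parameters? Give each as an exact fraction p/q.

obs 1: x=-3 → posterior Inverse-Gamma(21/2, 6/5)
obs 2: x=3/4 → posterior Inverse-Gamma(11, 1317/160)
obs 3: x=-5 → posterior Inverse-Gamma(23/2, 1637/160)
obs 4: x=-8 → posterior Inverse-Gamma(12, 3637/160)
obs 5: x=2 → posterior Inverse-Gamma(25/2, 5637/160)
obs 6: x=-1/2 → posterior Inverse-Gamma(13, 6137/160)
obs 7: x=3/4 → posterior Inverse-Gamma(27/2, 3631/80)

alpha=27/2, beta=3631/80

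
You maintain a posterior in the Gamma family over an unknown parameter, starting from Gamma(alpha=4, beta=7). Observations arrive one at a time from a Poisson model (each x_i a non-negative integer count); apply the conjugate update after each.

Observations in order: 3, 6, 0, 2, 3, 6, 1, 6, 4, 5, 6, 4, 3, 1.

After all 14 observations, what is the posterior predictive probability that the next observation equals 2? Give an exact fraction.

obs 1: x=3 → posterior Gamma(7, 8)
obs 2: x=6 → posterior Gamma(13, 9)
obs 3: x=0 → posterior Gamma(13, 10)
obs 4: x=2 → posterior Gamma(15, 11)
obs 5: x=3 → posterior Gamma(18, 12)
obs 6: x=6 → posterior Gamma(24, 13)
obs 7: x=1 → posterior Gamma(25, 14)
obs 8: x=6 → posterior Gamma(31, 15)
obs 9: x=4 → posterior Gamma(35, 16)
obs 10: x=5 → posterior Gamma(40, 17)
obs 11: x=6 → posterior Gamma(46, 18)
obs 12: x=4 → posterior Gamma(50, 19)
obs 13: x=3 → posterior Gamma(53, 20)
obs 14: x=1 → posterior Gamma(54, 21)

33898125569818349741039699648431318609514286531733733977409605975807339935/136231469373541373484729775838451122808471086611989282268892962842252148736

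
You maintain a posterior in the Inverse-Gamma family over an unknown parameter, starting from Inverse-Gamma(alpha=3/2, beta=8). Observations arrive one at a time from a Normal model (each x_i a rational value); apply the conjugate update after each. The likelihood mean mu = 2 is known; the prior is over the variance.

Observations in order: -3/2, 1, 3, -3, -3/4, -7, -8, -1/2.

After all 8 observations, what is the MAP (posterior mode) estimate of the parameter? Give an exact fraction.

4001/208

obs 1: x=-3/2 → posterior Inverse-Gamma(2, 113/8)
obs 2: x=1 → posterior Inverse-Gamma(5/2, 117/8)
obs 3: x=3 → posterior Inverse-Gamma(3, 121/8)
obs 4: x=-3 → posterior Inverse-Gamma(7/2, 221/8)
obs 5: x=-3/4 → posterior Inverse-Gamma(4, 1005/32)
obs 6: x=-7 → posterior Inverse-Gamma(9/2, 2301/32)
obs 7: x=-8 → posterior Inverse-Gamma(5, 3901/32)
obs 8: x=-1/2 → posterior Inverse-Gamma(11/2, 4001/32)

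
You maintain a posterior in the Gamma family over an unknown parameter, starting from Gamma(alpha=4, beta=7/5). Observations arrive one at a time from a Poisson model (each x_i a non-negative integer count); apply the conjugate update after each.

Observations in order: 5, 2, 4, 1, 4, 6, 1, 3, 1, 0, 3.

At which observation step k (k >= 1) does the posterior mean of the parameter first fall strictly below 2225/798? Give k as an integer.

obs 1: x=5 → posterior Gamma(9, 12/5)
obs 2: x=2 → posterior Gamma(11, 17/5)
obs 3: x=4 → posterior Gamma(15, 22/5)
obs 4: x=1 → posterior Gamma(16, 27/5)
obs 5: x=4 → posterior Gamma(20, 32/5)
obs 6: x=6 → posterior Gamma(26, 37/5)
obs 7: x=1 → posterior Gamma(27, 42/5)
obs 8: x=3 → posterior Gamma(30, 47/5)
obs 9: x=1 → posterior Gamma(31, 52/5)
obs 10: x=0 → posterior Gamma(31, 57/5)
obs 11: x=3 → posterior Gamma(34, 62/5)

k = 10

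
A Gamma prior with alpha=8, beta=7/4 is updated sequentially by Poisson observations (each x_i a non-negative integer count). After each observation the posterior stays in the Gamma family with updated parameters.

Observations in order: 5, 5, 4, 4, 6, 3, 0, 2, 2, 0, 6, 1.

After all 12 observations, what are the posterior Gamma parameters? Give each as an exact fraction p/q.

obs 1: x=5 → posterior Gamma(13, 11/4)
obs 2: x=5 → posterior Gamma(18, 15/4)
obs 3: x=4 → posterior Gamma(22, 19/4)
obs 4: x=4 → posterior Gamma(26, 23/4)
obs 5: x=6 → posterior Gamma(32, 27/4)
obs 6: x=3 → posterior Gamma(35, 31/4)
obs 7: x=0 → posterior Gamma(35, 35/4)
obs 8: x=2 → posterior Gamma(37, 39/4)
obs 9: x=2 → posterior Gamma(39, 43/4)
obs 10: x=0 → posterior Gamma(39, 47/4)
obs 11: x=6 → posterior Gamma(45, 51/4)
obs 12: x=1 → posterior Gamma(46, 55/4)

alpha=46, beta=55/4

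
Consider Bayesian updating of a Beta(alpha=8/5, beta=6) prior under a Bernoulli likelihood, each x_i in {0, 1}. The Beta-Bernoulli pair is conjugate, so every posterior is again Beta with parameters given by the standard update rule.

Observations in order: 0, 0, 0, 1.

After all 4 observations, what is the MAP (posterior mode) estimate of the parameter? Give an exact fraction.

obs 1: x=0 → posterior Beta(8/5, 7)
obs 2: x=0 → posterior Beta(8/5, 8)
obs 3: x=0 → posterior Beta(8/5, 9)
obs 4: x=1 → posterior Beta(13/5, 9)

1/6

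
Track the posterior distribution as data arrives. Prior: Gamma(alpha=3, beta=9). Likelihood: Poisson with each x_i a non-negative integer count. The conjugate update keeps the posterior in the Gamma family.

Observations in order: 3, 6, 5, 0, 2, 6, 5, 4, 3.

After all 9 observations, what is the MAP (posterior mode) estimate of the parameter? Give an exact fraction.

obs 1: x=3 → posterior Gamma(6, 10)
obs 2: x=6 → posterior Gamma(12, 11)
obs 3: x=5 → posterior Gamma(17, 12)
obs 4: x=0 → posterior Gamma(17, 13)
obs 5: x=2 → posterior Gamma(19, 14)
obs 6: x=6 → posterior Gamma(25, 15)
obs 7: x=5 → posterior Gamma(30, 16)
obs 8: x=4 → posterior Gamma(34, 17)
obs 9: x=3 → posterior Gamma(37, 18)

2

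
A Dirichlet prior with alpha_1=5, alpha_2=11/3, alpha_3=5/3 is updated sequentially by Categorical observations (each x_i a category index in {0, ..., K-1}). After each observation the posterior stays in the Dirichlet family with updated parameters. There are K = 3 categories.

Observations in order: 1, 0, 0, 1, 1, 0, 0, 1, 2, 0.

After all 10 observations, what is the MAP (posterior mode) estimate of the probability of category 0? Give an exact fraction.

27/52

obs 1: x=1 → posterior Dirichlet(5, 14/3, 5/3)
obs 2: x=0 → posterior Dirichlet(6, 14/3, 5/3)
obs 3: x=0 → posterior Dirichlet(7, 14/3, 5/3)
obs 4: x=1 → posterior Dirichlet(7, 17/3, 5/3)
obs 5: x=1 → posterior Dirichlet(7, 20/3, 5/3)
obs 6: x=0 → posterior Dirichlet(8, 20/3, 5/3)
obs 7: x=0 → posterior Dirichlet(9, 20/3, 5/3)
obs 8: x=1 → posterior Dirichlet(9, 23/3, 5/3)
obs 9: x=2 → posterior Dirichlet(9, 23/3, 8/3)
obs 10: x=0 → posterior Dirichlet(10, 23/3, 8/3)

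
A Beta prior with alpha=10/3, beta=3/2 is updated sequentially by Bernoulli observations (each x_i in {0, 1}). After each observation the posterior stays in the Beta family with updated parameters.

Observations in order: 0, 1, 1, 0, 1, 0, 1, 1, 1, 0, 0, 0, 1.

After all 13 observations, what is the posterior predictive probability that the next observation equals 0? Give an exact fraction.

45/107

obs 1: x=0 → posterior Beta(10/3, 5/2)
obs 2: x=1 → posterior Beta(13/3, 5/2)
obs 3: x=1 → posterior Beta(16/3, 5/2)
obs 4: x=0 → posterior Beta(16/3, 7/2)
obs 5: x=1 → posterior Beta(19/3, 7/2)
obs 6: x=0 → posterior Beta(19/3, 9/2)
obs 7: x=1 → posterior Beta(22/3, 9/2)
obs 8: x=1 → posterior Beta(25/3, 9/2)
obs 9: x=1 → posterior Beta(28/3, 9/2)
obs 10: x=0 → posterior Beta(28/3, 11/2)
obs 11: x=0 → posterior Beta(28/3, 13/2)
obs 12: x=0 → posterior Beta(28/3, 15/2)
obs 13: x=1 → posterior Beta(31/3, 15/2)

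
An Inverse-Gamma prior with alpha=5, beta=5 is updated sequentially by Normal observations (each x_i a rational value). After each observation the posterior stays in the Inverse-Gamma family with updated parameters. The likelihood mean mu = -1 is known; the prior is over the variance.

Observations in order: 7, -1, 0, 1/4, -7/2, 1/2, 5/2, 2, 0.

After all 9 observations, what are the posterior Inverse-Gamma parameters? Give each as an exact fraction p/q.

alpha=19/2, beta=1717/32

obs 1: x=7 → posterior Inverse-Gamma(11/2, 37)
obs 2: x=-1 → posterior Inverse-Gamma(6, 37)
obs 3: x=0 → posterior Inverse-Gamma(13/2, 75/2)
obs 4: x=1/4 → posterior Inverse-Gamma(7, 1225/32)
obs 5: x=-7/2 → posterior Inverse-Gamma(15/2, 1325/32)
obs 6: x=1/2 → posterior Inverse-Gamma(8, 1361/32)
obs 7: x=5/2 → posterior Inverse-Gamma(17/2, 1557/32)
obs 8: x=2 → posterior Inverse-Gamma(9, 1701/32)
obs 9: x=0 → posterior Inverse-Gamma(19/2, 1717/32)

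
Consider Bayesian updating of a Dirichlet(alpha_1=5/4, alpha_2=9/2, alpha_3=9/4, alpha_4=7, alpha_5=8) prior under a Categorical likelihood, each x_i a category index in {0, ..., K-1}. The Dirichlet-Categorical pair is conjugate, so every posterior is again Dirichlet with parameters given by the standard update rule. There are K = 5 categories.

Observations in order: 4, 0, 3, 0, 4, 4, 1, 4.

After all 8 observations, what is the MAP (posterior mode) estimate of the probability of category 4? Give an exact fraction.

11/26

obs 1: x=4 → posterior Dirichlet(5/4, 9/2, 9/4, 7, 9)
obs 2: x=0 → posterior Dirichlet(9/4, 9/2, 9/4, 7, 9)
obs 3: x=3 → posterior Dirichlet(9/4, 9/2, 9/4, 8, 9)
obs 4: x=0 → posterior Dirichlet(13/4, 9/2, 9/4, 8, 9)
obs 5: x=4 → posterior Dirichlet(13/4, 9/2, 9/4, 8, 10)
obs 6: x=4 → posterior Dirichlet(13/4, 9/2, 9/4, 8, 11)
obs 7: x=1 → posterior Dirichlet(13/4, 11/2, 9/4, 8, 11)
obs 8: x=4 → posterior Dirichlet(13/4, 11/2, 9/4, 8, 12)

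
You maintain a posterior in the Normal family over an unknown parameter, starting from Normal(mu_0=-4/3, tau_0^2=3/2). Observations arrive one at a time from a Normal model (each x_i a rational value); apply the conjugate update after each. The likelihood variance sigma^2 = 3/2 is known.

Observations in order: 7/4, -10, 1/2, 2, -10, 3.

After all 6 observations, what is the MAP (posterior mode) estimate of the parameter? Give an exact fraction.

obs 1: x=7/4 → posterior Normal(5/24, 3/4)
obs 2: x=-10 → posterior Normal(-115/36, 1/2)
obs 3: x=1/2 → posterior Normal(-109/48, 3/8)
obs 4: x=2 → posterior Normal(-17/12, 3/10)
obs 5: x=-10 → posterior Normal(-205/72, 1/4)
obs 6: x=3 → posterior Normal(-169/84, 3/14)

-169/84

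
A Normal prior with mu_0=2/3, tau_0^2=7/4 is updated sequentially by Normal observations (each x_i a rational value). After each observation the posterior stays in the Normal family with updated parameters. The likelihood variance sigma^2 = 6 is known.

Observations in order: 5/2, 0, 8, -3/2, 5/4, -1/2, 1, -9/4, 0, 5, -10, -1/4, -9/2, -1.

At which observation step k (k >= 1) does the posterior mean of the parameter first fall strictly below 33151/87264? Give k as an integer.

obs 1: x=5/2 → posterior Normal(67/62, 42/31)
obs 2: x=0 → posterior Normal(67/76, 21/19)
obs 3: x=8 → posterior Normal(179/90, 14/15)
obs 4: x=-3/2 → posterior Normal(79/52, 21/26)
obs 5: x=5/4 → posterior Normal(351/236, 42/59)
obs 6: x=-1/2 → posterior Normal(337/264, 7/11)
obs 7: x=1 → posterior Normal(5/4, 42/73)
obs 8: x=-9/4 → posterior Normal(151/160, 21/40)
obs 9: x=0 → posterior Normal(151/174, 14/29)
obs 10: x=5 → posterior Normal(221/188, 21/47)
obs 11: x=-10 → posterior Normal(81/202, 42/101)
obs 12: x=-1/4 → posterior Normal(155/432, 7/18)
obs 13: x=-9/2 → posterior Normal(29/460, 42/115)
obs 14: x=-1 → posterior Normal(1/488, 21/61)

k = 12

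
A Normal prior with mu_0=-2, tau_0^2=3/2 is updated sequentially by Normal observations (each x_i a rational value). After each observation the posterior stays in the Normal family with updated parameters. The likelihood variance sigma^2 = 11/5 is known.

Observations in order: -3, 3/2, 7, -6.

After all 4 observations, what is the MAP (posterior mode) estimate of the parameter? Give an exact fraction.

obs 1: x=-3 → posterior Normal(-89/37, 33/37)
obs 2: x=3/2 → posterior Normal(-133/104, 33/52)
obs 3: x=7 → posterior Normal(77/134, 33/67)
obs 4: x=-6 → posterior Normal(-103/164, 33/82)

-103/164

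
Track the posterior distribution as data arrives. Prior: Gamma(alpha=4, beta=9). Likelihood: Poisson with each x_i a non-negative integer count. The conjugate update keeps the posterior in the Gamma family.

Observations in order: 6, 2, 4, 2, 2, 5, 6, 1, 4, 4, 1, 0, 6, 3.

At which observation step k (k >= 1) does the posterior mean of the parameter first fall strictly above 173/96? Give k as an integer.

k = 7

obs 1: x=6 → posterior Gamma(10, 10)
obs 2: x=2 → posterior Gamma(12, 11)
obs 3: x=4 → posterior Gamma(16, 12)
obs 4: x=2 → posterior Gamma(18, 13)
obs 5: x=2 → posterior Gamma(20, 14)
obs 6: x=5 → posterior Gamma(25, 15)
obs 7: x=6 → posterior Gamma(31, 16)
obs 8: x=1 → posterior Gamma(32, 17)
obs 9: x=4 → posterior Gamma(36, 18)
obs 10: x=4 → posterior Gamma(40, 19)
obs 11: x=1 → posterior Gamma(41, 20)
obs 12: x=0 → posterior Gamma(41, 21)
obs 13: x=6 → posterior Gamma(47, 22)
obs 14: x=3 → posterior Gamma(50, 23)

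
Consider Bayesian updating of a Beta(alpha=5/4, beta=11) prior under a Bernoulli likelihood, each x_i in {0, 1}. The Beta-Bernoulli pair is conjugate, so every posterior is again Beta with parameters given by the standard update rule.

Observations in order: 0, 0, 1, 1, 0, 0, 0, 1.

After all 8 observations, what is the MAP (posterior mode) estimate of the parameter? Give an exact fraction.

13/73

obs 1: x=0 → posterior Beta(5/4, 12)
obs 2: x=0 → posterior Beta(5/4, 13)
obs 3: x=1 → posterior Beta(9/4, 13)
obs 4: x=1 → posterior Beta(13/4, 13)
obs 5: x=0 → posterior Beta(13/4, 14)
obs 6: x=0 → posterior Beta(13/4, 15)
obs 7: x=0 → posterior Beta(13/4, 16)
obs 8: x=1 → posterior Beta(17/4, 16)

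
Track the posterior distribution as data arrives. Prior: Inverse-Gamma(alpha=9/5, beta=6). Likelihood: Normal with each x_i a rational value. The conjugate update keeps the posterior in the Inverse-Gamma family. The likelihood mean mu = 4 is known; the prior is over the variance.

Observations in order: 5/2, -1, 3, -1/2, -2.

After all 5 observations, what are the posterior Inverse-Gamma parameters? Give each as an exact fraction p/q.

obs 1: x=5/2 → posterior Inverse-Gamma(23/10, 57/8)
obs 2: x=-1 → posterior Inverse-Gamma(14/5, 157/8)
obs 3: x=3 → posterior Inverse-Gamma(33/10, 161/8)
obs 4: x=-1/2 → posterior Inverse-Gamma(19/5, 121/4)
obs 5: x=-2 → posterior Inverse-Gamma(43/10, 193/4)

alpha=43/10, beta=193/4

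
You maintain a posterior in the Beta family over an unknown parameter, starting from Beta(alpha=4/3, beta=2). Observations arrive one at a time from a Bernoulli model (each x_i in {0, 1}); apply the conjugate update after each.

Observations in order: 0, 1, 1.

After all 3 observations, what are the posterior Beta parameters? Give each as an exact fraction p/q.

alpha=10/3, beta=3

obs 1: x=0 → posterior Beta(4/3, 3)
obs 2: x=1 → posterior Beta(7/3, 3)
obs 3: x=1 → posterior Beta(10/3, 3)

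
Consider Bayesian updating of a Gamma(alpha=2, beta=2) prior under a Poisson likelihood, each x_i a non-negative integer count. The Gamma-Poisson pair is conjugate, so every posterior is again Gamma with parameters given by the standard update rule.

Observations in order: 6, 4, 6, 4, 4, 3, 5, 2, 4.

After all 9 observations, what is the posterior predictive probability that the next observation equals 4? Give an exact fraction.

27927223648342971061824027141333144773446633705/152385916167034883196420095943959618084476551168

obs 1: x=6 → posterior Gamma(8, 3)
obs 2: x=4 → posterior Gamma(12, 4)
obs 3: x=6 → posterior Gamma(18, 5)
obs 4: x=4 → posterior Gamma(22, 6)
obs 5: x=4 → posterior Gamma(26, 7)
obs 6: x=3 → posterior Gamma(29, 8)
obs 7: x=5 → posterior Gamma(34, 9)
obs 8: x=2 → posterior Gamma(36, 10)
obs 9: x=4 → posterior Gamma(40, 11)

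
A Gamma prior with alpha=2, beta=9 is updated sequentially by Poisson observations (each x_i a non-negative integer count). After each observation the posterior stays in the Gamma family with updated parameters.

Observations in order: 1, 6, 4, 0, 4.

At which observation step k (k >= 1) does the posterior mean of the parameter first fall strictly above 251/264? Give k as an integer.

k = 3

obs 1: x=1 → posterior Gamma(3, 10)
obs 2: x=6 → posterior Gamma(9, 11)
obs 3: x=4 → posterior Gamma(13, 12)
obs 4: x=0 → posterior Gamma(13, 13)
obs 5: x=4 → posterior Gamma(17, 14)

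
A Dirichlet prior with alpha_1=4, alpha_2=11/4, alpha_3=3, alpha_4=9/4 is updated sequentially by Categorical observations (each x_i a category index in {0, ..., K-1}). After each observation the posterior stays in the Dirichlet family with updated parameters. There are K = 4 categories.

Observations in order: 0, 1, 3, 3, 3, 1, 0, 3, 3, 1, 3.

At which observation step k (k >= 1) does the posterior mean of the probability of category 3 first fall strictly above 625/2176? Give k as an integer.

k = 5

obs 1: x=0 → posterior Dirichlet(5, 11/4, 3, 9/4)
obs 2: x=1 → posterior Dirichlet(5, 15/4, 3, 9/4)
obs 3: x=3 → posterior Dirichlet(5, 15/4, 3, 13/4)
obs 4: x=3 → posterior Dirichlet(5, 15/4, 3, 17/4)
obs 5: x=3 → posterior Dirichlet(5, 15/4, 3, 21/4)
obs 6: x=1 → posterior Dirichlet(5, 19/4, 3, 21/4)
obs 7: x=0 → posterior Dirichlet(6, 19/4, 3, 21/4)
obs 8: x=3 → posterior Dirichlet(6, 19/4, 3, 25/4)
obs 9: x=3 → posterior Dirichlet(6, 19/4, 3, 29/4)
obs 10: x=1 → posterior Dirichlet(6, 23/4, 3, 29/4)
obs 11: x=3 → posterior Dirichlet(6, 23/4, 3, 33/4)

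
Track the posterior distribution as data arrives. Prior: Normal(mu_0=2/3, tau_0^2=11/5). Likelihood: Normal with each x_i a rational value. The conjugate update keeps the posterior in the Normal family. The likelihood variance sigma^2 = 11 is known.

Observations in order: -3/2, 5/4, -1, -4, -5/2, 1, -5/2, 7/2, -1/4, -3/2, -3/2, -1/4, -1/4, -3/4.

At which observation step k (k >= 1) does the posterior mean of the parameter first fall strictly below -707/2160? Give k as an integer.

k = 5

obs 1: x=-3/2 → posterior Normal(11/36, 11/6)
obs 2: x=5/4 → posterior Normal(37/84, 11/7)
obs 3: x=-1 → posterior Normal(25/96, 11/8)
obs 4: x=-4 → posterior Normal(-23/108, 11/9)
obs 5: x=-5/2 → posterior Normal(-53/120, 11/10)
obs 6: x=1 → posterior Normal(-41/132, 1)
obs 7: x=-5/2 → posterior Normal(-71/144, 11/12)
obs 8: x=7/2 → posterior Normal(-29/156, 11/13)
obs 9: x=-1/4 → posterior Normal(-4/21, 11/14)
obs 10: x=-3/2 → posterior Normal(-5/18, 11/15)
obs 11: x=-3/2 → posterior Normal(-17/48, 11/16)
obs 12: x=-1/4 → posterior Normal(-71/204, 11/17)
obs 13: x=-1/4 → posterior Normal(-37/108, 11/18)
obs 14: x=-3/4 → posterior Normal(-83/228, 11/19)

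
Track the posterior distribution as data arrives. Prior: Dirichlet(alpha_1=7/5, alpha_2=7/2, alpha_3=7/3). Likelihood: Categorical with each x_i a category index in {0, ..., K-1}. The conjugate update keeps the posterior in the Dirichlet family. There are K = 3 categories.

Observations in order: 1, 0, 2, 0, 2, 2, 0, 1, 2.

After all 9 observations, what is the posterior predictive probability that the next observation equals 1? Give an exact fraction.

165/487

obs 1: x=1 → posterior Dirichlet(7/5, 9/2, 7/3)
obs 2: x=0 → posterior Dirichlet(12/5, 9/2, 7/3)
obs 3: x=2 → posterior Dirichlet(12/5, 9/2, 10/3)
obs 4: x=0 → posterior Dirichlet(17/5, 9/2, 10/3)
obs 5: x=2 → posterior Dirichlet(17/5, 9/2, 13/3)
obs 6: x=2 → posterior Dirichlet(17/5, 9/2, 16/3)
obs 7: x=0 → posterior Dirichlet(22/5, 9/2, 16/3)
obs 8: x=1 → posterior Dirichlet(22/5, 11/2, 16/3)
obs 9: x=2 → posterior Dirichlet(22/5, 11/2, 19/3)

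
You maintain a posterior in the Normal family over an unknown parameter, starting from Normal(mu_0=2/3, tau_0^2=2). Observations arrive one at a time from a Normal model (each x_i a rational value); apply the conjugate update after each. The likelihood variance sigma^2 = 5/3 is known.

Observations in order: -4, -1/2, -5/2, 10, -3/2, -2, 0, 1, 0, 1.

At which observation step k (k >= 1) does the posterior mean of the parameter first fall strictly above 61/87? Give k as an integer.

obs 1: x=-4 → posterior Normal(-62/33, 10/11)
obs 2: x=-1/2 → posterior Normal(-71/51, 10/17)
obs 3: x=-5/2 → posterior Normal(-116/69, 10/23)
obs 4: x=10 → posterior Normal(64/87, 10/29)
obs 5: x=-3/2 → posterior Normal(37/105, 2/7)
obs 6: x=-2 → posterior Normal(1/123, 10/41)
obs 7: x=0 → posterior Normal(1/141, 10/47)
obs 8: x=1 → posterior Normal(19/159, 10/53)
obs 9: x=0 → posterior Normal(19/177, 10/59)
obs 10: x=1 → posterior Normal(37/195, 2/13)

k = 4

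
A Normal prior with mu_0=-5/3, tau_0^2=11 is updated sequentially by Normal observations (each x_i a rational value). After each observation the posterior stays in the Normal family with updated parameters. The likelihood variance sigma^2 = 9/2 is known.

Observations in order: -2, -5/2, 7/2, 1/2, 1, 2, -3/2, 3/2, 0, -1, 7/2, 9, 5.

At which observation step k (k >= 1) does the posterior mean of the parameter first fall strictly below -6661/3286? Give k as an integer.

obs 1: x=-2 → posterior Normal(-59/31, 99/31)
obs 2: x=-5/2 → posterior Normal(-114/53, 99/53)
obs 3: x=7/2 → posterior Normal(-37/75, 33/25)
obs 4: x=1/2 → posterior Normal(-26/97, 99/97)
obs 5: x=1 → posterior Normal(-4/119, 99/119)
obs 6: x=2 → posterior Normal(40/141, 33/47)
obs 7: x=-3/2 → posterior Normal(7/163, 99/163)
obs 8: x=3/2 → posterior Normal(8/37, 99/185)
obs 9: x=0 → posterior Normal(40/207, 11/23)
obs 10: x=-1 → posterior Normal(18/229, 99/229)
obs 11: x=7/2 → posterior Normal(95/251, 99/251)
obs 12: x=9 → posterior Normal(293/273, 33/91)
obs 13: x=5 → posterior Normal(403/295, 99/295)

k = 2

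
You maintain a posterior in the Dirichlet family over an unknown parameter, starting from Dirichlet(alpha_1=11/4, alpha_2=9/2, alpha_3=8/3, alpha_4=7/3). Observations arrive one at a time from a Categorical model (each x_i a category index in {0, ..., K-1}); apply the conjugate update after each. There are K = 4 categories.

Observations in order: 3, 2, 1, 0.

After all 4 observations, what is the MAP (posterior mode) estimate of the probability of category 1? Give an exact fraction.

18/49

obs 1: x=3 → posterior Dirichlet(11/4, 9/2, 8/3, 10/3)
obs 2: x=2 → posterior Dirichlet(11/4, 9/2, 11/3, 10/3)
obs 3: x=1 → posterior Dirichlet(11/4, 11/2, 11/3, 10/3)
obs 4: x=0 → posterior Dirichlet(15/4, 11/2, 11/3, 10/3)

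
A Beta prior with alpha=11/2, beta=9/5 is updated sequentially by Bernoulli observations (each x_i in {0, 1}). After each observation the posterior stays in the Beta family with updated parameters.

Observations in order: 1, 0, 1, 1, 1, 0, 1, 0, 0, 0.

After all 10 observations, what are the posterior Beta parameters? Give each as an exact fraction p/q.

alpha=21/2, beta=34/5

obs 1: x=1 → posterior Beta(13/2, 9/5)
obs 2: x=0 → posterior Beta(13/2, 14/5)
obs 3: x=1 → posterior Beta(15/2, 14/5)
obs 4: x=1 → posterior Beta(17/2, 14/5)
obs 5: x=1 → posterior Beta(19/2, 14/5)
obs 6: x=0 → posterior Beta(19/2, 19/5)
obs 7: x=1 → posterior Beta(21/2, 19/5)
obs 8: x=0 → posterior Beta(21/2, 24/5)
obs 9: x=0 → posterior Beta(21/2, 29/5)
obs 10: x=0 → posterior Beta(21/2, 34/5)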